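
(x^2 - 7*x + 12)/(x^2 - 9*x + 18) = (x - 4)/(x - 6)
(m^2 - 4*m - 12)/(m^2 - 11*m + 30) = (m + 2)/(m - 5)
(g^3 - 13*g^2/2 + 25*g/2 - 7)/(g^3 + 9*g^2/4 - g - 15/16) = 8*(2*g^3 - 13*g^2 + 25*g - 14)/(16*g^3 + 36*g^2 - 16*g - 15)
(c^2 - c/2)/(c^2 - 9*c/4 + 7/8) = 4*c/(4*c - 7)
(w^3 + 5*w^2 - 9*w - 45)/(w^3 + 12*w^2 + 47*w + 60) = (w - 3)/(w + 4)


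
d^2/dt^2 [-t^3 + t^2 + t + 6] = 2 - 6*t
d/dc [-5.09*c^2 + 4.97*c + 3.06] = 4.97 - 10.18*c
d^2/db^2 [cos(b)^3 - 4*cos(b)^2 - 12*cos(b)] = 45*cos(b)/4 + 8*cos(2*b) - 9*cos(3*b)/4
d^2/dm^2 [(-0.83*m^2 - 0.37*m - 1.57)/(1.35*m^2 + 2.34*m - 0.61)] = (3.89529*m^3 - 21.26898*m^2 - 31.58595*m - 21.453136)/(2.460375*m^6 + 12.79395*m^5 + 18.841005*m^4 + 1.250964*m^3 - 8.513343*m^2 + 2.612142*m - 0.226981)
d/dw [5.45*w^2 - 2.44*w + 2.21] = 10.9*w - 2.44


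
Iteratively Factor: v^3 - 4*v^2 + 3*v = (v - 3)*(v^2 - v) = v*(v - 3)*(v - 1)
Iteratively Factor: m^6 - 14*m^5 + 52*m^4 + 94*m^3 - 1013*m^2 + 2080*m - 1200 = (m - 5)*(m^5 - 9*m^4 + 7*m^3 + 129*m^2 - 368*m + 240) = (m - 5)*(m - 1)*(m^4 - 8*m^3 - m^2 + 128*m - 240) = (m - 5)*(m - 1)*(m + 4)*(m^3 - 12*m^2 + 47*m - 60) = (m - 5)*(m - 4)*(m - 1)*(m + 4)*(m^2 - 8*m + 15) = (m - 5)^2*(m - 4)*(m - 1)*(m + 4)*(m - 3)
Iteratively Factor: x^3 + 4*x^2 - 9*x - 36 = (x + 3)*(x^2 + x - 12) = (x + 3)*(x + 4)*(x - 3)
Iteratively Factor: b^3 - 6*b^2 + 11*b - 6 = (b - 1)*(b^2 - 5*b + 6) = (b - 3)*(b - 1)*(b - 2)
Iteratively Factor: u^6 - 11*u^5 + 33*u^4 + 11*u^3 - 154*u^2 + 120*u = (u - 1)*(u^5 - 10*u^4 + 23*u^3 + 34*u^2 - 120*u) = (u - 4)*(u - 1)*(u^4 - 6*u^3 - u^2 + 30*u) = (u - 4)*(u - 3)*(u - 1)*(u^3 - 3*u^2 - 10*u) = (u - 5)*(u - 4)*(u - 3)*(u - 1)*(u^2 + 2*u) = (u - 5)*(u - 4)*(u - 3)*(u - 1)*(u + 2)*(u)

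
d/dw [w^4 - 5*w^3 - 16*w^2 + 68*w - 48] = 4*w^3 - 15*w^2 - 32*w + 68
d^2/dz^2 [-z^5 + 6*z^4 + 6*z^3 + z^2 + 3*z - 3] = -20*z^3 + 72*z^2 + 36*z + 2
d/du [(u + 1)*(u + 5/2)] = 2*u + 7/2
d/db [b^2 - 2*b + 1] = 2*b - 2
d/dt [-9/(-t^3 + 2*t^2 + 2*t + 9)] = 9*(-3*t^2 + 4*t + 2)/(-t^3 + 2*t^2 + 2*t + 9)^2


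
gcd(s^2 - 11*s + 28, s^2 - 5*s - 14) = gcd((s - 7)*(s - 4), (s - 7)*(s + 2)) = s - 7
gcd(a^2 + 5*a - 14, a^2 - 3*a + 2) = a - 2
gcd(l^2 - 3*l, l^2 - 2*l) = l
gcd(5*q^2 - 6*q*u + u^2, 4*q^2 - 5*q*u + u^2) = q - u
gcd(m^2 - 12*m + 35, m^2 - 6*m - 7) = m - 7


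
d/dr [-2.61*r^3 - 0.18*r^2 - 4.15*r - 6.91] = -7.83*r^2 - 0.36*r - 4.15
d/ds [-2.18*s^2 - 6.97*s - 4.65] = -4.36*s - 6.97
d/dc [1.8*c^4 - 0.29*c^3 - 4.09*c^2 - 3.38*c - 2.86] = 7.2*c^3 - 0.87*c^2 - 8.18*c - 3.38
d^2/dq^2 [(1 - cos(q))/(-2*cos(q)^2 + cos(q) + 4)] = (36*sin(q)^4*cos(q) - 14*sin(q)^4 + 41*sin(q)^2 - 15*cos(q)/2 + 39*cos(3*q)/2 - 2*cos(5*q) - 1)/(2*sin(q)^2 + cos(q) + 2)^3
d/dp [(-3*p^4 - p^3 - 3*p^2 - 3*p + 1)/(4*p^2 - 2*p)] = (-12*p^5 + 7*p^4 + 2*p^3 + 9*p^2 - 4*p + 1)/(2*p^2*(4*p^2 - 4*p + 1))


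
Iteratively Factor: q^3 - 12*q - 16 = (q + 2)*(q^2 - 2*q - 8) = (q - 4)*(q + 2)*(q + 2)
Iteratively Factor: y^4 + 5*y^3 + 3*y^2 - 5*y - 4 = (y + 4)*(y^3 + y^2 - y - 1) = (y - 1)*(y + 4)*(y^2 + 2*y + 1) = (y - 1)*(y + 1)*(y + 4)*(y + 1)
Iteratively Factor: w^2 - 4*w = (w)*(w - 4)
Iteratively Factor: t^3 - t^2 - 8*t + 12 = (t - 2)*(t^2 + t - 6) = (t - 2)*(t + 3)*(t - 2)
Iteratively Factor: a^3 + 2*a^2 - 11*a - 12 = (a + 4)*(a^2 - 2*a - 3) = (a - 3)*(a + 4)*(a + 1)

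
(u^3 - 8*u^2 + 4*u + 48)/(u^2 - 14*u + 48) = (u^2 - 2*u - 8)/(u - 8)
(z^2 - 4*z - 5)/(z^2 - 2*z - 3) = (z - 5)/(z - 3)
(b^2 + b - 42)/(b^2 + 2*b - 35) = (b - 6)/(b - 5)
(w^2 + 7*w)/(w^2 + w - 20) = w*(w + 7)/(w^2 + w - 20)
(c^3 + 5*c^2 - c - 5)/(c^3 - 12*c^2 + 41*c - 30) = (c^2 + 6*c + 5)/(c^2 - 11*c + 30)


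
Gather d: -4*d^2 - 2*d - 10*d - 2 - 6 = -4*d^2 - 12*d - 8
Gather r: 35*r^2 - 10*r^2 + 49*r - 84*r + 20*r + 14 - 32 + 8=25*r^2 - 15*r - 10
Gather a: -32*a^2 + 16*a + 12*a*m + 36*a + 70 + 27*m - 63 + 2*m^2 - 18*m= -32*a^2 + a*(12*m + 52) + 2*m^2 + 9*m + 7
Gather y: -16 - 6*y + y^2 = y^2 - 6*y - 16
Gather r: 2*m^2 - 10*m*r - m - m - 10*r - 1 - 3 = 2*m^2 - 2*m + r*(-10*m - 10) - 4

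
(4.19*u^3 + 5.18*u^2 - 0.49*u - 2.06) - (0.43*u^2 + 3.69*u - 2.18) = 4.19*u^3 + 4.75*u^2 - 4.18*u + 0.12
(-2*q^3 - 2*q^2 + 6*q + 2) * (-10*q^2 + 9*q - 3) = 20*q^5 + 2*q^4 - 72*q^3 + 40*q^2 - 6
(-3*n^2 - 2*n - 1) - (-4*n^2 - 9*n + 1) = n^2 + 7*n - 2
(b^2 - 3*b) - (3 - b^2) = 2*b^2 - 3*b - 3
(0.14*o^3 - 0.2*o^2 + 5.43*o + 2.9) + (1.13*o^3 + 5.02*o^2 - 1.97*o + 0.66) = 1.27*o^3 + 4.82*o^2 + 3.46*o + 3.56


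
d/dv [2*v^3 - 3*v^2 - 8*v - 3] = 6*v^2 - 6*v - 8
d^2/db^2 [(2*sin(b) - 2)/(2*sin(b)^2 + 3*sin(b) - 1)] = 2*(-4*sin(b)^5 + 22*sin(b)^4 + 14*sin(b)^3 - 10*sin(b)^2 - 22*sin(b) - 16)/(3*sin(b) - cos(2*b))^3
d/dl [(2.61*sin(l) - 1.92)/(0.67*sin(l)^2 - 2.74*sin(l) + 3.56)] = (-1.7487*sin(l)^2 + 2.5728*sin(l) + 4.0308)*cos(l)/(0.4489*sin(l)^4 - 3.6716*sin(l)^3 + 12.278*sin(l)^2 - 19.5088*sin(l) + 12.6736)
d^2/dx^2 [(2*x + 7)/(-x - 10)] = 26/(x + 10)^3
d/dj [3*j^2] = 6*j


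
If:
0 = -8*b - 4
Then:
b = -1/2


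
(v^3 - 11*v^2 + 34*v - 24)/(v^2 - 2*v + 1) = (v^2 - 10*v + 24)/(v - 1)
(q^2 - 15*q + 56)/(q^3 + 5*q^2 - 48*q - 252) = (q - 8)/(q^2 + 12*q + 36)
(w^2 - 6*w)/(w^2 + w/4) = 4*(w - 6)/(4*w + 1)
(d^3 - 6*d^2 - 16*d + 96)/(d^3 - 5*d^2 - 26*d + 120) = (d + 4)/(d + 5)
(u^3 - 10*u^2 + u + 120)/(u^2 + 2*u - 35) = (u^2 - 5*u - 24)/(u + 7)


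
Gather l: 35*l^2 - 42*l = 35*l^2 - 42*l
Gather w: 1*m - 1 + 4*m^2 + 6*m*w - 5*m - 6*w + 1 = 4*m^2 - 4*m + w*(6*m - 6)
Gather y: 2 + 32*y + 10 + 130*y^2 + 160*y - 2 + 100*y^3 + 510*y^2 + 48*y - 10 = 100*y^3 + 640*y^2 + 240*y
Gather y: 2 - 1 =1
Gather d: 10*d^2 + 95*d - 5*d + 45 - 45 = 10*d^2 + 90*d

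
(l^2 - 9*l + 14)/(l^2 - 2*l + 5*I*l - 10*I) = (l - 7)/(l + 5*I)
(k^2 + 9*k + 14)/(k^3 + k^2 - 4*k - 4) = (k + 7)/(k^2 - k - 2)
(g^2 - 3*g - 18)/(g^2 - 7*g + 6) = (g + 3)/(g - 1)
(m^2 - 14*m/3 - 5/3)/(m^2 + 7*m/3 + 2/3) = (m - 5)/(m + 2)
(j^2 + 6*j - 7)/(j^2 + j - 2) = (j + 7)/(j + 2)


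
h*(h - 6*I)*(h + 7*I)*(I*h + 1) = I*h^4 + 43*I*h^2 + 42*h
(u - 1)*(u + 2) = u^2 + u - 2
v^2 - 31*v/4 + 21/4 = (v - 7)*(v - 3/4)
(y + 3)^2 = y^2 + 6*y + 9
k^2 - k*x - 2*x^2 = (k - 2*x)*(k + x)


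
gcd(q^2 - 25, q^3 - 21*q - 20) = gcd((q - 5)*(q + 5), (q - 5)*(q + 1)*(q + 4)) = q - 5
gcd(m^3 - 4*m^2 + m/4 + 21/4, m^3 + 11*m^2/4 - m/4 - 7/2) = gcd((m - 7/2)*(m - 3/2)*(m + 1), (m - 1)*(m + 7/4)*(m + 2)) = 1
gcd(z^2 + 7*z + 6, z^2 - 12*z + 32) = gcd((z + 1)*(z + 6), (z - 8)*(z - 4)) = 1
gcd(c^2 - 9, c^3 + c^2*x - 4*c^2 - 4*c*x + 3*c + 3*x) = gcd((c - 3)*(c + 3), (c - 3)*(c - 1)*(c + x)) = c - 3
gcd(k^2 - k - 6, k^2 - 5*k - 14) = k + 2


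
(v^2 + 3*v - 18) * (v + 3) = v^3 + 6*v^2 - 9*v - 54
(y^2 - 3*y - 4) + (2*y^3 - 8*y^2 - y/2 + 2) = 2*y^3 - 7*y^2 - 7*y/2 - 2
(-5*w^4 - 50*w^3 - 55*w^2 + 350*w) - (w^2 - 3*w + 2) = -5*w^4 - 50*w^3 - 56*w^2 + 353*w - 2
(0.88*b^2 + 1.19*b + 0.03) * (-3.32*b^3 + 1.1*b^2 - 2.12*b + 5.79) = -2.9216*b^5 - 2.9828*b^4 - 0.6562*b^3 + 2.6054*b^2 + 6.8265*b + 0.1737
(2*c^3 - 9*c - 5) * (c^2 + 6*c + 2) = 2*c^5 + 12*c^4 - 5*c^3 - 59*c^2 - 48*c - 10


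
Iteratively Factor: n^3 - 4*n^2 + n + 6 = (n + 1)*(n^2 - 5*n + 6) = (n - 3)*(n + 1)*(n - 2)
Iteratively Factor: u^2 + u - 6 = (u - 2)*(u + 3)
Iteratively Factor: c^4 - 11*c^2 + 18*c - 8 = (c - 1)*(c^3 + c^2 - 10*c + 8) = (c - 2)*(c - 1)*(c^2 + 3*c - 4) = (c - 2)*(c - 1)^2*(c + 4)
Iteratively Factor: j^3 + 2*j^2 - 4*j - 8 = (j - 2)*(j^2 + 4*j + 4) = (j - 2)*(j + 2)*(j + 2)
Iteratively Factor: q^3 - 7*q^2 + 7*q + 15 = (q + 1)*(q^2 - 8*q + 15) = (q - 3)*(q + 1)*(q - 5)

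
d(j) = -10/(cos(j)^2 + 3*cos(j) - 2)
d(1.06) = 33.97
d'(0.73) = -47.88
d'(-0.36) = 6.05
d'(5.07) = 50.63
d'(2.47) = -0.64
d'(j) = -10*(2*sin(j)*cos(j) + 3*sin(j))/(cos(j)^2 + 3*cos(j) - 2)^2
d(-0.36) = -5.94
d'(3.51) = 0.26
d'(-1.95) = 2.37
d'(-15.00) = 0.70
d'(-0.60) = 19.61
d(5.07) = 12.09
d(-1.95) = 3.36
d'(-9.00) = 0.32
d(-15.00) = 2.70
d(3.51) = 2.55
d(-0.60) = -8.64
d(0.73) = -12.65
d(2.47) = 2.68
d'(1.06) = -400.40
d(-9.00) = 2.56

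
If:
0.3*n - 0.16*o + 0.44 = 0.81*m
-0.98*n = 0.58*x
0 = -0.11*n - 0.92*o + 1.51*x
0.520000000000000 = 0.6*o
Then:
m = 0.26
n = -0.30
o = 0.87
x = 0.51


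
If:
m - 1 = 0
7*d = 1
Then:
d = 1/7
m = 1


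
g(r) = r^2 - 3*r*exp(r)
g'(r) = -3*r*exp(r) + 2*r - 3*exp(r)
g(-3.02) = 9.56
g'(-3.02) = -5.74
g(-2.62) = 7.44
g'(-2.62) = -4.89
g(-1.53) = 3.33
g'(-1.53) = -2.72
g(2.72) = -116.47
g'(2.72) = -163.97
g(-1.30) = 2.75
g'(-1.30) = -2.35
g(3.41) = -297.99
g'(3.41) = -393.59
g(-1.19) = 2.50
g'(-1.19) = -2.21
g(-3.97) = 15.99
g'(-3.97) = -7.77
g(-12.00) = 144.00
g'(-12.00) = -24.00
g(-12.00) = 144.00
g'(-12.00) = -24.00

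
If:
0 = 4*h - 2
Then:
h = 1/2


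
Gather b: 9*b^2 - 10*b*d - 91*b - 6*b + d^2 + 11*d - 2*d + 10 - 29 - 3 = 9*b^2 + b*(-10*d - 97) + d^2 + 9*d - 22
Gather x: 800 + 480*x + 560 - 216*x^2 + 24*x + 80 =-216*x^2 + 504*x + 1440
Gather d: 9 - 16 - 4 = -11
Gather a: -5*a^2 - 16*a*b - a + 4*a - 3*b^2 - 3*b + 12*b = -5*a^2 + a*(3 - 16*b) - 3*b^2 + 9*b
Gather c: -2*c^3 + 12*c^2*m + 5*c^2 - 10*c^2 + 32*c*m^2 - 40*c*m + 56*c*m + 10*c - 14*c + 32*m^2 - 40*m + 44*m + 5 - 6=-2*c^3 + c^2*(12*m - 5) + c*(32*m^2 + 16*m - 4) + 32*m^2 + 4*m - 1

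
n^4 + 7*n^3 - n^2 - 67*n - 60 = (n - 3)*(n + 1)*(n + 4)*(n + 5)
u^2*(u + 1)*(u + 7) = u^4 + 8*u^3 + 7*u^2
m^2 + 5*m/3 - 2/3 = (m - 1/3)*(m + 2)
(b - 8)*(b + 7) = b^2 - b - 56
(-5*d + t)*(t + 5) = -5*d*t - 25*d + t^2 + 5*t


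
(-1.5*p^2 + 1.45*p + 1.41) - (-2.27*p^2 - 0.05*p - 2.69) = 0.77*p^2 + 1.5*p + 4.1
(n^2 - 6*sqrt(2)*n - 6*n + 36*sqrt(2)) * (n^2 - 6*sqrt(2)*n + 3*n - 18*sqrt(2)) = n^4 - 12*sqrt(2)*n^3 - 3*n^3 + 36*sqrt(2)*n^2 + 54*n^2 - 216*n + 216*sqrt(2)*n - 1296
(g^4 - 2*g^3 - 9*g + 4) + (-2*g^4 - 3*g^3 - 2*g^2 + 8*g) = -g^4 - 5*g^3 - 2*g^2 - g + 4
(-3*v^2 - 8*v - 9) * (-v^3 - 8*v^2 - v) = 3*v^5 + 32*v^4 + 76*v^3 + 80*v^2 + 9*v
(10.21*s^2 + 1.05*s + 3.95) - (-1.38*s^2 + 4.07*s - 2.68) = 11.59*s^2 - 3.02*s + 6.63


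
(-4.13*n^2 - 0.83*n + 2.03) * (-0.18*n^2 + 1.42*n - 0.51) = 0.7434*n^4 - 5.7152*n^3 + 0.5623*n^2 + 3.3059*n - 1.0353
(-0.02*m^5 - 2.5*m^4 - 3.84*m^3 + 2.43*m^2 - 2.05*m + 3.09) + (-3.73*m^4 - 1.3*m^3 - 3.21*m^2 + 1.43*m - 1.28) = -0.02*m^5 - 6.23*m^4 - 5.14*m^3 - 0.78*m^2 - 0.62*m + 1.81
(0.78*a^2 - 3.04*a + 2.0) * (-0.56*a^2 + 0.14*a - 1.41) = -0.4368*a^4 + 1.8116*a^3 - 2.6454*a^2 + 4.5664*a - 2.82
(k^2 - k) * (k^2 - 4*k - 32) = k^4 - 5*k^3 - 28*k^2 + 32*k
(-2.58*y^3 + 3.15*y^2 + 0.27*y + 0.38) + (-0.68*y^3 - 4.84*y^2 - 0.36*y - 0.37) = -3.26*y^3 - 1.69*y^2 - 0.09*y + 0.01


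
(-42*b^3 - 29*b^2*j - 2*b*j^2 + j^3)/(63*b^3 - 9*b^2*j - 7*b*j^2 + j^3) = (-2*b - j)/(3*b - j)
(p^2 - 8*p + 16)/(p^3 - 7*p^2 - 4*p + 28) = (p^2 - 8*p + 16)/(p^3 - 7*p^2 - 4*p + 28)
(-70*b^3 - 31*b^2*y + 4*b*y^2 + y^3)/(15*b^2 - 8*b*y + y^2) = (14*b^2 + 9*b*y + y^2)/(-3*b + y)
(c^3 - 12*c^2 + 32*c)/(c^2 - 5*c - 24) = c*(c - 4)/(c + 3)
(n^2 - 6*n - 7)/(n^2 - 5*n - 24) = (-n^2 + 6*n + 7)/(-n^2 + 5*n + 24)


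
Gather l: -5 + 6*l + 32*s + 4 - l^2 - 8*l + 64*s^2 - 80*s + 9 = -l^2 - 2*l + 64*s^2 - 48*s + 8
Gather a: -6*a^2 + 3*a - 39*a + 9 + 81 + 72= -6*a^2 - 36*a + 162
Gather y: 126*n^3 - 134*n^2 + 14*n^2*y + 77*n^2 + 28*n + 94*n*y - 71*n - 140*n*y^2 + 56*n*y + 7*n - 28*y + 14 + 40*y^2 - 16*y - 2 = 126*n^3 - 57*n^2 - 36*n + y^2*(40 - 140*n) + y*(14*n^2 + 150*n - 44) + 12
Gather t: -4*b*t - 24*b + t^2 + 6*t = -24*b + t^2 + t*(6 - 4*b)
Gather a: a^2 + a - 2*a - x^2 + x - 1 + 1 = a^2 - a - x^2 + x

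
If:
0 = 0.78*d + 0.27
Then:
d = -0.35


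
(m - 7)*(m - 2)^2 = m^3 - 11*m^2 + 32*m - 28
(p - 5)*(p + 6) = p^2 + p - 30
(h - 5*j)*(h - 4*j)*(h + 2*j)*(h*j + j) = h^4*j - 7*h^3*j^2 + h^3*j + 2*h^2*j^3 - 7*h^2*j^2 + 40*h*j^4 + 2*h*j^3 + 40*j^4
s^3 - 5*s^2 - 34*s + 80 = (s - 8)*(s - 2)*(s + 5)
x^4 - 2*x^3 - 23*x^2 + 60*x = x*(x - 4)*(x - 3)*(x + 5)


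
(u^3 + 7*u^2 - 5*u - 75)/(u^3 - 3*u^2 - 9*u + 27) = (u^2 + 10*u + 25)/(u^2 - 9)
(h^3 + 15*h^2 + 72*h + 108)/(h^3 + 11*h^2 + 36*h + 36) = (h + 6)/(h + 2)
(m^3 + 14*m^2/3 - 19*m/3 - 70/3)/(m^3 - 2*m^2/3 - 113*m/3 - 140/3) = (3*m^2 - m - 14)/(3*m^2 - 17*m - 28)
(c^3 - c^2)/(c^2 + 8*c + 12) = c^2*(c - 1)/(c^2 + 8*c + 12)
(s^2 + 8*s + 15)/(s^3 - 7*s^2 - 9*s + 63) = (s + 5)/(s^2 - 10*s + 21)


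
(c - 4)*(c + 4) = c^2 - 16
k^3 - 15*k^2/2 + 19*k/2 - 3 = (k - 6)*(k - 1)*(k - 1/2)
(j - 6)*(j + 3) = j^2 - 3*j - 18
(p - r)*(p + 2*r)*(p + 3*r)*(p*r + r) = p^4*r + 4*p^3*r^2 + p^3*r + p^2*r^3 + 4*p^2*r^2 - 6*p*r^4 + p*r^3 - 6*r^4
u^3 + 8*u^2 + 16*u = u*(u + 4)^2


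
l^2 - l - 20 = (l - 5)*(l + 4)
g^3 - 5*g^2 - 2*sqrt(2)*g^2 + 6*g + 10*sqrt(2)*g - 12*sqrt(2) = (g - 3)*(g - 2)*(g - 2*sqrt(2))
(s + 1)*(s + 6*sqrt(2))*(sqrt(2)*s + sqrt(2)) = sqrt(2)*s^3 + 2*sqrt(2)*s^2 + 12*s^2 + sqrt(2)*s + 24*s + 12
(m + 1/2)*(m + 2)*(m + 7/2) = m^3 + 6*m^2 + 39*m/4 + 7/2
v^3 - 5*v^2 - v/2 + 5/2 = (v - 5)*(v - sqrt(2)/2)*(v + sqrt(2)/2)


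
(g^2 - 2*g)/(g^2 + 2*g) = (g - 2)/(g + 2)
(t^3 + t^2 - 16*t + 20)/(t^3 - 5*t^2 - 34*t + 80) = (t - 2)/(t - 8)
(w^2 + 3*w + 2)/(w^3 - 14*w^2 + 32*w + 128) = (w + 1)/(w^2 - 16*w + 64)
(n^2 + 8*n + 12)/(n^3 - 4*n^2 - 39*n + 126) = (n + 2)/(n^2 - 10*n + 21)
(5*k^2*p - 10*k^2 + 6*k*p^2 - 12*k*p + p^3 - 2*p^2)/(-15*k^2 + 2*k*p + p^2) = (k*p - 2*k + p^2 - 2*p)/(-3*k + p)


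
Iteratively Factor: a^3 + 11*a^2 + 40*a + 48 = (a + 4)*(a^2 + 7*a + 12) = (a + 4)^2*(a + 3)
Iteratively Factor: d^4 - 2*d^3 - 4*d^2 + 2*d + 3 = (d + 1)*(d^3 - 3*d^2 - d + 3) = (d + 1)^2*(d^2 - 4*d + 3) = (d - 1)*(d + 1)^2*(d - 3)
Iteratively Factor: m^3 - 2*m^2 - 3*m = (m - 3)*(m^2 + m) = (m - 3)*(m + 1)*(m)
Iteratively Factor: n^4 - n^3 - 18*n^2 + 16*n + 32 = (n - 2)*(n^3 + n^2 - 16*n - 16) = (n - 4)*(n - 2)*(n^2 + 5*n + 4) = (n - 4)*(n - 2)*(n + 1)*(n + 4)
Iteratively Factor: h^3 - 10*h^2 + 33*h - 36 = (h - 3)*(h^2 - 7*h + 12) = (h - 4)*(h - 3)*(h - 3)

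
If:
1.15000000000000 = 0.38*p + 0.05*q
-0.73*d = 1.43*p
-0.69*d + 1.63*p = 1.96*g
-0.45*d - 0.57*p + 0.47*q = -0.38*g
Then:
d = -7.89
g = 6.13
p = 4.03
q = -7.63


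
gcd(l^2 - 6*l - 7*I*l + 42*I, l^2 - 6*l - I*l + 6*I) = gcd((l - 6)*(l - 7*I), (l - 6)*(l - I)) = l - 6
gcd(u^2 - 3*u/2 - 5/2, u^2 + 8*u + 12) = 1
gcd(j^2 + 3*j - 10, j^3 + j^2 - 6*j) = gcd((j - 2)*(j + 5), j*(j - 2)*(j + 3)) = j - 2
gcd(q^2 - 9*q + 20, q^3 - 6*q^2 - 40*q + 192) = q - 4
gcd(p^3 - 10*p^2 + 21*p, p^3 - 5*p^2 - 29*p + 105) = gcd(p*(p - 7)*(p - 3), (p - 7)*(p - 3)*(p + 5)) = p^2 - 10*p + 21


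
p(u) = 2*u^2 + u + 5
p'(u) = 4*u + 1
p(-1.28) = 7.00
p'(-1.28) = -4.12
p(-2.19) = 12.40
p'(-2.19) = -7.76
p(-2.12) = 11.87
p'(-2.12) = -7.48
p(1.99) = 14.91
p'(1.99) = 8.96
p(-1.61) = 8.57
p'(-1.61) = -5.44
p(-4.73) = 45.02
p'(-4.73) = -17.92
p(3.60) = 34.52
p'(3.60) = 15.40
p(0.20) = 5.28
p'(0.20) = 1.80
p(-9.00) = 158.00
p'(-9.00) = -35.00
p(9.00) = 176.00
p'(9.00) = 37.00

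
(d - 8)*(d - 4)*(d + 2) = d^3 - 10*d^2 + 8*d + 64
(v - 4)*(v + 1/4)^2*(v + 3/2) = v^4 - 2*v^3 - 115*v^2/16 - 101*v/32 - 3/8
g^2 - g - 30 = (g - 6)*(g + 5)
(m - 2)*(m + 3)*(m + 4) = m^3 + 5*m^2 - 2*m - 24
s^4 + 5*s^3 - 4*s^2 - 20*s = s*(s - 2)*(s + 2)*(s + 5)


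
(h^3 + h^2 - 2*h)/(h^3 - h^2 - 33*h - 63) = h*(-h^2 - h + 2)/(-h^3 + h^2 + 33*h + 63)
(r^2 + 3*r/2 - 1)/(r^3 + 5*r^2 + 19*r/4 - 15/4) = 2*(r + 2)/(2*r^2 + 11*r + 15)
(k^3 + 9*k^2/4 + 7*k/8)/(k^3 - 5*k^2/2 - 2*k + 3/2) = k*(8*k^2 + 18*k + 7)/(4*(2*k^3 - 5*k^2 - 4*k + 3))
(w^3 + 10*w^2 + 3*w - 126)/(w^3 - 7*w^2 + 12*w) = (w^2 + 13*w + 42)/(w*(w - 4))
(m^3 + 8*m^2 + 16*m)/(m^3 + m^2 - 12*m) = (m + 4)/(m - 3)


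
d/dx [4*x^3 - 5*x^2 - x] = 12*x^2 - 10*x - 1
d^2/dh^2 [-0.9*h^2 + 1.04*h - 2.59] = -1.80000000000000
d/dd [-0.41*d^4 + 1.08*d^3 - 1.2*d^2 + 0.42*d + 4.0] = -1.64*d^3 + 3.24*d^2 - 2.4*d + 0.42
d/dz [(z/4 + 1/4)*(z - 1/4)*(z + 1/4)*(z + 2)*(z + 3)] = 5*z^4/4 + 6*z^3 + 525*z^2/64 + 45*z/16 - 11/64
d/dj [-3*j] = -3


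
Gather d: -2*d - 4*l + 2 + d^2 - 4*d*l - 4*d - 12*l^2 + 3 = d^2 + d*(-4*l - 6) - 12*l^2 - 4*l + 5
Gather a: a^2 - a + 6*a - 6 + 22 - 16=a^2 + 5*a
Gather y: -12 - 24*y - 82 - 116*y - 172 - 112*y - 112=-252*y - 378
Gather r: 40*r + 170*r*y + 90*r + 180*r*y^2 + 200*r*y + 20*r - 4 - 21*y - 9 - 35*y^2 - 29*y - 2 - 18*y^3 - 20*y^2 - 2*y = r*(180*y^2 + 370*y + 150) - 18*y^3 - 55*y^2 - 52*y - 15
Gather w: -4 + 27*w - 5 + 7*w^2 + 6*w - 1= 7*w^2 + 33*w - 10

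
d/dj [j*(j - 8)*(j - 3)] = 3*j^2 - 22*j + 24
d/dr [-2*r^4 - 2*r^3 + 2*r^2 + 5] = 2*r*(-4*r^2 - 3*r + 2)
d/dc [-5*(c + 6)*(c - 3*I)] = -10*c - 30 + 15*I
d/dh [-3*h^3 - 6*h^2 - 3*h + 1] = -9*h^2 - 12*h - 3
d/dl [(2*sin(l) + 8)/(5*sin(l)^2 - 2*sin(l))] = 2*(-5*cos(l) - 40/tan(l) + 8*cos(l)/sin(l)^2)/(5*sin(l) - 2)^2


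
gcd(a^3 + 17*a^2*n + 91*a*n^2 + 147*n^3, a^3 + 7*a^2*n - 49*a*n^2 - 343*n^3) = a^2 + 14*a*n + 49*n^2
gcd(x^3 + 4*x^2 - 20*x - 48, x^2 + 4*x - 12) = x + 6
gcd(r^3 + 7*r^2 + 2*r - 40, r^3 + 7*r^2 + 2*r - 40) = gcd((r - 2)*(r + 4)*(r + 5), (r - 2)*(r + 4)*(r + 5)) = r^3 + 7*r^2 + 2*r - 40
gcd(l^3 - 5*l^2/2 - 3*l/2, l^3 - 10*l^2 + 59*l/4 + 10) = l + 1/2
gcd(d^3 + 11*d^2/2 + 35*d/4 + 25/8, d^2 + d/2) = d + 1/2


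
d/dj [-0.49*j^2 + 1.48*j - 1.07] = 1.48 - 0.98*j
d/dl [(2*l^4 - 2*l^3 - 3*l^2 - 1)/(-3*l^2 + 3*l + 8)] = (-12*l^5 + 24*l^4 + 52*l^3 - 57*l^2 - 54*l + 3)/(9*l^4 - 18*l^3 - 39*l^2 + 48*l + 64)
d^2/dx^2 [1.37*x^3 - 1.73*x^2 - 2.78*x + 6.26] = 8.22*x - 3.46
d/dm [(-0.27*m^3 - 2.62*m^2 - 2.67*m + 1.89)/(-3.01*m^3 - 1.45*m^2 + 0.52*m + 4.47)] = (-7.4947*m^4 - 16.3542*m^3 + 8.2121*m^2 - 17.9418*m - 12.9177)/(9.0601*m^6 + 8.729*m^5 - 1.0279*m^4 - 28.4174*m^3 - 12.6926*m^2 + 4.6488*m + 19.9809)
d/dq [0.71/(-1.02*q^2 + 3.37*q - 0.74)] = (1.4484*q - 2.3927)/(1.02*q^2 - 3.37*q + 0.74)^2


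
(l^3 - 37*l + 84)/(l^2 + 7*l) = l - 7 + 12/l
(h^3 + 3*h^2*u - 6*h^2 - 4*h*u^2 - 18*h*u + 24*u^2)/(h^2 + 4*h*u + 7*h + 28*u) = (h^2 - h*u - 6*h + 6*u)/(h + 7)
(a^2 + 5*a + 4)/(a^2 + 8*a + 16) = (a + 1)/(a + 4)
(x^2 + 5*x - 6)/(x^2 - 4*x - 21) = (-x^2 - 5*x + 6)/(-x^2 + 4*x + 21)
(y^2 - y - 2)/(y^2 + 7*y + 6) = (y - 2)/(y + 6)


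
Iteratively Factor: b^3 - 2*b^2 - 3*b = (b)*(b^2 - 2*b - 3) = b*(b + 1)*(b - 3)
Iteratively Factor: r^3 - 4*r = (r - 2)*(r^2 + 2*r) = (r - 2)*(r + 2)*(r)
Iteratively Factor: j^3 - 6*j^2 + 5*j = (j)*(j^2 - 6*j + 5) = j*(j - 5)*(j - 1)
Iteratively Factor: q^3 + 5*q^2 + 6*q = (q)*(q^2 + 5*q + 6) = q*(q + 2)*(q + 3)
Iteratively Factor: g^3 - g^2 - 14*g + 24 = (g + 4)*(g^2 - 5*g + 6) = (g - 3)*(g + 4)*(g - 2)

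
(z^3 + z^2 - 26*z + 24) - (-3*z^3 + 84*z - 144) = 4*z^3 + z^2 - 110*z + 168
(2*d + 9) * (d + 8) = 2*d^2 + 25*d + 72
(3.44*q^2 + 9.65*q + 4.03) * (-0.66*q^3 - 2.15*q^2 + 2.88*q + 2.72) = -2.2704*q^5 - 13.765*q^4 - 13.5001*q^3 + 28.4843*q^2 + 37.8544*q + 10.9616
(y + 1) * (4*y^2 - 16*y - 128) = 4*y^3 - 12*y^2 - 144*y - 128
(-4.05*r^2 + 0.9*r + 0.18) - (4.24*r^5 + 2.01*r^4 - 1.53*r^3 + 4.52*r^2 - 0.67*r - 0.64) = -4.24*r^5 - 2.01*r^4 + 1.53*r^3 - 8.57*r^2 + 1.57*r + 0.82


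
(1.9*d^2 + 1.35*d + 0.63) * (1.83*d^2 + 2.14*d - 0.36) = 3.477*d^4 + 6.5365*d^3 + 3.3579*d^2 + 0.8622*d - 0.2268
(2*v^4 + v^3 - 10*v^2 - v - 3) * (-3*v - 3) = -6*v^5 - 9*v^4 + 27*v^3 + 33*v^2 + 12*v + 9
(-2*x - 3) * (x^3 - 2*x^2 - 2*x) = -2*x^4 + x^3 + 10*x^2 + 6*x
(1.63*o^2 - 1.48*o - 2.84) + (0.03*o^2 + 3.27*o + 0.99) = 1.66*o^2 + 1.79*o - 1.85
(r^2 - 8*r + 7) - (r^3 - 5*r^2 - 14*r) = -r^3 + 6*r^2 + 6*r + 7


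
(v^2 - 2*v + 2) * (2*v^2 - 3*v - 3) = 2*v^4 - 7*v^3 + 7*v^2 - 6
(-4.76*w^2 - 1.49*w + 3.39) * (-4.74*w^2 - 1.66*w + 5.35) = 22.5624*w^4 + 14.9642*w^3 - 39.0612*w^2 - 13.5989*w + 18.1365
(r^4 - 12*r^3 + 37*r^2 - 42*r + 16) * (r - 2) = r^5 - 14*r^4 + 61*r^3 - 116*r^2 + 100*r - 32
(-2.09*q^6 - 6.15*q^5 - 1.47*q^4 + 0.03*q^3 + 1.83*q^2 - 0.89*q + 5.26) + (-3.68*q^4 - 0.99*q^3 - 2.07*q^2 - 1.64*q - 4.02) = -2.09*q^6 - 6.15*q^5 - 5.15*q^4 - 0.96*q^3 - 0.24*q^2 - 2.53*q + 1.24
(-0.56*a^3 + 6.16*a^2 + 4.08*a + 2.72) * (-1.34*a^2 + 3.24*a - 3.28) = 0.7504*a^5 - 10.0688*a^4 + 16.328*a^3 - 10.6304*a^2 - 4.5696*a - 8.9216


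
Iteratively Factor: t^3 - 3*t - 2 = (t + 1)*(t^2 - t - 2) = (t - 2)*(t + 1)*(t + 1)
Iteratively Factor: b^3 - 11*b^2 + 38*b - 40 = (b - 2)*(b^2 - 9*b + 20) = (b - 5)*(b - 2)*(b - 4)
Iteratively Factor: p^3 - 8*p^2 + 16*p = (p - 4)*(p^2 - 4*p) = p*(p - 4)*(p - 4)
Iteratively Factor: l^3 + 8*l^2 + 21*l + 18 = (l + 3)*(l^2 + 5*l + 6) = (l + 2)*(l + 3)*(l + 3)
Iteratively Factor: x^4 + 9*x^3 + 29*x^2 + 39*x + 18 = (x + 3)*(x^3 + 6*x^2 + 11*x + 6) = (x + 2)*(x + 3)*(x^2 + 4*x + 3) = (x + 1)*(x + 2)*(x + 3)*(x + 3)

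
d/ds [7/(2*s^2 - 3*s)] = 7*(3 - 4*s)/(s^2*(2*s - 3)^2)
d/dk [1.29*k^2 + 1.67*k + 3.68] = 2.58*k + 1.67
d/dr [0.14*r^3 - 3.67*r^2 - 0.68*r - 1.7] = 0.42*r^2 - 7.34*r - 0.68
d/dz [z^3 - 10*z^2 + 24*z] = 3*z^2 - 20*z + 24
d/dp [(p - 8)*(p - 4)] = 2*p - 12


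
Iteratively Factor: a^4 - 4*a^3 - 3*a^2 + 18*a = (a - 3)*(a^3 - a^2 - 6*a) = a*(a - 3)*(a^2 - a - 6) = a*(a - 3)^2*(a + 2)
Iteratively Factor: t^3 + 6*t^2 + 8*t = (t)*(t^2 + 6*t + 8) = t*(t + 4)*(t + 2)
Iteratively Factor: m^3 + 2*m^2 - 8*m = (m - 2)*(m^2 + 4*m) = m*(m - 2)*(m + 4)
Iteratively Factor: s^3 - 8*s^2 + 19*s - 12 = (s - 1)*(s^2 - 7*s + 12) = (s - 4)*(s - 1)*(s - 3)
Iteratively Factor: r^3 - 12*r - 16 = (r + 2)*(r^2 - 2*r - 8) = (r + 2)^2*(r - 4)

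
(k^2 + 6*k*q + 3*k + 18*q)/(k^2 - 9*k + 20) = (k^2 + 6*k*q + 3*k + 18*q)/(k^2 - 9*k + 20)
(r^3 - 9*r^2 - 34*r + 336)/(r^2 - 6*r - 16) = (r^2 - r - 42)/(r + 2)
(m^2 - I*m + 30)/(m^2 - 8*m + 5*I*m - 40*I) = (m - 6*I)/(m - 8)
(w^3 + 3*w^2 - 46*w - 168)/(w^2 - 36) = (w^2 - 3*w - 28)/(w - 6)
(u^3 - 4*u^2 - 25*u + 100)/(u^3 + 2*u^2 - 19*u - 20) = (u - 5)/(u + 1)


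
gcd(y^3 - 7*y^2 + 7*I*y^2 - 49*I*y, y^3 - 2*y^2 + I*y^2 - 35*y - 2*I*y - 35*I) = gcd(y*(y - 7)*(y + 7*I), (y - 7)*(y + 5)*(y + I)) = y - 7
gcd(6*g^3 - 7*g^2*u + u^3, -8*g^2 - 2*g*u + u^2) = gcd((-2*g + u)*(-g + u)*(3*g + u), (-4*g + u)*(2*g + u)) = 1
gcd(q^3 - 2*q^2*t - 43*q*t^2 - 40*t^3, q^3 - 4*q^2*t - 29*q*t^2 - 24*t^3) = q^2 - 7*q*t - 8*t^2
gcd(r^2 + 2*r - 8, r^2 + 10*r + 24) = r + 4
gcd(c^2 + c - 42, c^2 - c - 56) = c + 7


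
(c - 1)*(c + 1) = c^2 - 1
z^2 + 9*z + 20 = (z + 4)*(z + 5)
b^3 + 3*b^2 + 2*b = b*(b + 1)*(b + 2)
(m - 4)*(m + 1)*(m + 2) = m^3 - m^2 - 10*m - 8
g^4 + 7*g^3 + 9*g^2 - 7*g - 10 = (g - 1)*(g + 1)*(g + 2)*(g + 5)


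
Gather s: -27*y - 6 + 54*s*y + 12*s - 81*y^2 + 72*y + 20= s*(54*y + 12) - 81*y^2 + 45*y + 14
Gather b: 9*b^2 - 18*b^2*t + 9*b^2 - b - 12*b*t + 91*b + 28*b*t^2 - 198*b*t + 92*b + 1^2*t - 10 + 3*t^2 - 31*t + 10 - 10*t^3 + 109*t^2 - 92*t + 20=b^2*(18 - 18*t) + b*(28*t^2 - 210*t + 182) - 10*t^3 + 112*t^2 - 122*t + 20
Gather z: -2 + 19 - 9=8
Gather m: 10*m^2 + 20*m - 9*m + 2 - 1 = 10*m^2 + 11*m + 1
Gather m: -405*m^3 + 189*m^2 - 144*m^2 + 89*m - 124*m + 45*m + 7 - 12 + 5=-405*m^3 + 45*m^2 + 10*m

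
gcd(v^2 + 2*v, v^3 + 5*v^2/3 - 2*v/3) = v^2 + 2*v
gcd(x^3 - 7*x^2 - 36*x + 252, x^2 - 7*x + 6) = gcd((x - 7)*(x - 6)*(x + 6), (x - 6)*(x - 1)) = x - 6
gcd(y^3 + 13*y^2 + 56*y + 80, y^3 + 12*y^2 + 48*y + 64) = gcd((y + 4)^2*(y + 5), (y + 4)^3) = y^2 + 8*y + 16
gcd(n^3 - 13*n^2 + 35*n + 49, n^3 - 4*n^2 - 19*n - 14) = n^2 - 6*n - 7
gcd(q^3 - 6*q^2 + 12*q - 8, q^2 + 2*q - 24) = 1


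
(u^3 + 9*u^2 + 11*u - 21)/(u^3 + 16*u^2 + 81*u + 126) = (u - 1)/(u + 6)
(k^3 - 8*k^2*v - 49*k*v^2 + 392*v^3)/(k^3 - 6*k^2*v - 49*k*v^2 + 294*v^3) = (-k + 8*v)/(-k + 6*v)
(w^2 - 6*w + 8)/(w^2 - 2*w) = (w - 4)/w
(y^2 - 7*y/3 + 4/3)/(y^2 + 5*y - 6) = (y - 4/3)/(y + 6)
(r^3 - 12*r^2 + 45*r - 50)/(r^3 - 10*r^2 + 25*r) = (r - 2)/r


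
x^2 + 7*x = x*(x + 7)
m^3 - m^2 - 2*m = m*(m - 2)*(m + 1)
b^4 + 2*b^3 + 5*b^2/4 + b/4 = b*(b + 1/2)^2*(b + 1)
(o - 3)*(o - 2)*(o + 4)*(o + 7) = o^4 + 6*o^3 - 21*o^2 - 74*o + 168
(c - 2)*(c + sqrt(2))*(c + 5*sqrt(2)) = c^3 - 2*c^2 + 6*sqrt(2)*c^2 - 12*sqrt(2)*c + 10*c - 20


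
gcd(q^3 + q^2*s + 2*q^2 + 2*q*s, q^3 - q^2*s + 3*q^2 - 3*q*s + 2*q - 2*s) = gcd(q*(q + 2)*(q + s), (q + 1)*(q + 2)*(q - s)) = q + 2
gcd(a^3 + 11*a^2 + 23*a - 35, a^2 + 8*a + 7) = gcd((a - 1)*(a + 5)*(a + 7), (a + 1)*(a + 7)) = a + 7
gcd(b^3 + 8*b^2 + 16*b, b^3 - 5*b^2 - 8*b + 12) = 1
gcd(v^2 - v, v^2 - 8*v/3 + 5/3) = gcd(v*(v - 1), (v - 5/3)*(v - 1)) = v - 1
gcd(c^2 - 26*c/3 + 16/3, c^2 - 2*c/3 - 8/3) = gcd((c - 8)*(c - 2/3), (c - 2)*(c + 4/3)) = 1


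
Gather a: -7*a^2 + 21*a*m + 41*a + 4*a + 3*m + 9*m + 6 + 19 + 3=-7*a^2 + a*(21*m + 45) + 12*m + 28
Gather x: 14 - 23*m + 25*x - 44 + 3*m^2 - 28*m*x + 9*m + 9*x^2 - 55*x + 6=3*m^2 - 14*m + 9*x^2 + x*(-28*m - 30) - 24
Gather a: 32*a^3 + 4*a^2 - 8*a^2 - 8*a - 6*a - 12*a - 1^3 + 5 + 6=32*a^3 - 4*a^2 - 26*a + 10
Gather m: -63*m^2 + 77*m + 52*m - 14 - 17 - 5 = -63*m^2 + 129*m - 36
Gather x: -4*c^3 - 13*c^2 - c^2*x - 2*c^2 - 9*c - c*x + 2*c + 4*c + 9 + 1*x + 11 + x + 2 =-4*c^3 - 15*c^2 - 3*c + x*(-c^2 - c + 2) + 22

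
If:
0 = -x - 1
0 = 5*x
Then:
No Solution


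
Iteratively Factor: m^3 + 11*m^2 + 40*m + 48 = (m + 3)*(m^2 + 8*m + 16) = (m + 3)*(m + 4)*(m + 4)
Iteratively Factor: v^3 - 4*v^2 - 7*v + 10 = (v - 5)*(v^2 + v - 2) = (v - 5)*(v + 2)*(v - 1)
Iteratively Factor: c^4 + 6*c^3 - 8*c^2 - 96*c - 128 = (c + 4)*(c^3 + 2*c^2 - 16*c - 32) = (c + 4)^2*(c^2 - 2*c - 8) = (c - 4)*(c + 4)^2*(c + 2)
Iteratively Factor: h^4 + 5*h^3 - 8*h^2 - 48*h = (h - 3)*(h^3 + 8*h^2 + 16*h) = (h - 3)*(h + 4)*(h^2 + 4*h) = h*(h - 3)*(h + 4)*(h + 4)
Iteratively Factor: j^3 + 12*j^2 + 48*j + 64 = (j + 4)*(j^2 + 8*j + 16) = (j + 4)^2*(j + 4)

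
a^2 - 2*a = a*(a - 2)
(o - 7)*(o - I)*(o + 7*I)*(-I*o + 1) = -I*o^4 + 7*o^3 + 7*I*o^3 - 49*o^2 - I*o^2 + 7*o + 7*I*o - 49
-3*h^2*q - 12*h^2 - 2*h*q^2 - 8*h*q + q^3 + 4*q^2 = (-3*h + q)*(h + q)*(q + 4)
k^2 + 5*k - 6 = (k - 1)*(k + 6)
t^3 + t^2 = t^2*(t + 1)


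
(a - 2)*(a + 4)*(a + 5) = a^3 + 7*a^2 + 2*a - 40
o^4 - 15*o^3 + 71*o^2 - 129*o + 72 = (o - 8)*(o - 3)^2*(o - 1)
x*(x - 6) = x^2 - 6*x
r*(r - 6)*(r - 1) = r^3 - 7*r^2 + 6*r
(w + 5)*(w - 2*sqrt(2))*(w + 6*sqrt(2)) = w^3 + 5*w^2 + 4*sqrt(2)*w^2 - 24*w + 20*sqrt(2)*w - 120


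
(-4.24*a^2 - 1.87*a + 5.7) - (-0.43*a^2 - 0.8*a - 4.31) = -3.81*a^2 - 1.07*a + 10.01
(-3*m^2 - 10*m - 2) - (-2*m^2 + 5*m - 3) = -m^2 - 15*m + 1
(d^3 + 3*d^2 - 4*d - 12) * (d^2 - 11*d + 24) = d^5 - 8*d^4 - 13*d^3 + 104*d^2 + 36*d - 288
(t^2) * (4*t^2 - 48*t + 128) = 4*t^4 - 48*t^3 + 128*t^2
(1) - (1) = 0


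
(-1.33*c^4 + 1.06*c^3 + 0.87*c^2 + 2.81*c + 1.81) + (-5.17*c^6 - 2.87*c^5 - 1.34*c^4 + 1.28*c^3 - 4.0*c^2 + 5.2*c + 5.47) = -5.17*c^6 - 2.87*c^5 - 2.67*c^4 + 2.34*c^3 - 3.13*c^2 + 8.01*c + 7.28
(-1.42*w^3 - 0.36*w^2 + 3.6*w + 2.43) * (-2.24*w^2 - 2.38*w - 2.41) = 3.1808*w^5 + 4.186*w^4 - 3.785*w^3 - 13.1436*w^2 - 14.4594*w - 5.8563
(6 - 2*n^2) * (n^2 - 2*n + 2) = -2*n^4 + 4*n^3 + 2*n^2 - 12*n + 12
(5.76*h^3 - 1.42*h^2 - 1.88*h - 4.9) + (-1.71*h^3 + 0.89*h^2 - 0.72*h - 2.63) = 4.05*h^3 - 0.53*h^2 - 2.6*h - 7.53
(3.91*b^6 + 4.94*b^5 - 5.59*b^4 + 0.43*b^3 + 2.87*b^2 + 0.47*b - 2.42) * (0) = 0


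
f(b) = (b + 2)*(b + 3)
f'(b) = 2*b + 5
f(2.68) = 26.58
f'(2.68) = 10.36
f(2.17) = 21.56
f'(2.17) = 9.34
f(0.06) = 6.30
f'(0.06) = 5.12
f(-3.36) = 0.49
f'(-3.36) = -1.72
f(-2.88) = -0.11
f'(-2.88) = -0.76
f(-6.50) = 15.75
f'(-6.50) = -8.00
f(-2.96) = -0.04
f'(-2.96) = -0.92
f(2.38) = 23.56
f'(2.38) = 9.76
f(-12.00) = 90.00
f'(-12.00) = -19.00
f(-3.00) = 0.00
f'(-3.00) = -1.00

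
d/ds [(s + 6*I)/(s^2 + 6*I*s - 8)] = (-s^2 - 12*I*s + 28)/(s^4 + 12*I*s^3 - 52*s^2 - 96*I*s + 64)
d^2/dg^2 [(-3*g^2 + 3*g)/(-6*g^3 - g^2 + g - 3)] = 18*(12*g^6 - 36*g^5 - 44*g^3 + 33*g^2 + 3*g + 2)/(216*g^9 + 108*g^8 - 90*g^7 + 289*g^6 + 123*g^5 - 96*g^4 + 143*g^3 + 36*g^2 - 27*g + 27)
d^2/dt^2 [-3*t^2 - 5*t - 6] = -6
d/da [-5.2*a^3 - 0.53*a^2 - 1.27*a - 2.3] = -15.6*a^2 - 1.06*a - 1.27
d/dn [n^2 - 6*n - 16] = 2*n - 6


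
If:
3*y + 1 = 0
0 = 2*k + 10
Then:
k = -5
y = -1/3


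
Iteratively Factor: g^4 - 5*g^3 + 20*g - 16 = (g + 2)*(g^3 - 7*g^2 + 14*g - 8) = (g - 4)*(g + 2)*(g^2 - 3*g + 2) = (g - 4)*(g - 2)*(g + 2)*(g - 1)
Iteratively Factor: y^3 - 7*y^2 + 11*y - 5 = (y - 5)*(y^2 - 2*y + 1) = (y - 5)*(y - 1)*(y - 1)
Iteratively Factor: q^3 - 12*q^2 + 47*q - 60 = (q - 5)*(q^2 - 7*q + 12) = (q - 5)*(q - 4)*(q - 3)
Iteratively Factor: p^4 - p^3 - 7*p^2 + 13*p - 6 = (p - 2)*(p^3 + p^2 - 5*p + 3) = (p - 2)*(p - 1)*(p^2 + 2*p - 3) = (p - 2)*(p - 1)^2*(p + 3)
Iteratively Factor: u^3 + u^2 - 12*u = (u + 4)*(u^2 - 3*u) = u*(u + 4)*(u - 3)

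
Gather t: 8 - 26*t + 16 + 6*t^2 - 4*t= 6*t^2 - 30*t + 24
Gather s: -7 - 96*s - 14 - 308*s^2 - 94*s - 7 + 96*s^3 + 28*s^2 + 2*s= 96*s^3 - 280*s^2 - 188*s - 28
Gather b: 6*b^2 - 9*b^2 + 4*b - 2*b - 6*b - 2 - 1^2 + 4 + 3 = -3*b^2 - 4*b + 4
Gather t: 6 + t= t + 6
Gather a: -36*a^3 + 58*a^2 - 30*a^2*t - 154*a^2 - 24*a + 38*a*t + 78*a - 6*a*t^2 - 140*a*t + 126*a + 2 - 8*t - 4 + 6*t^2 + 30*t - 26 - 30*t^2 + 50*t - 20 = -36*a^3 + a^2*(-30*t - 96) + a*(-6*t^2 - 102*t + 180) - 24*t^2 + 72*t - 48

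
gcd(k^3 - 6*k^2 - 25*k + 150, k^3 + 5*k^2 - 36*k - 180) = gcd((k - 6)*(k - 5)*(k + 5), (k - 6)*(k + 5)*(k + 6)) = k^2 - k - 30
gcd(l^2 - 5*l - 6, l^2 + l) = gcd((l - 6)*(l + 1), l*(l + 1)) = l + 1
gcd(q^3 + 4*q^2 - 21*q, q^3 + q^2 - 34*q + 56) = q + 7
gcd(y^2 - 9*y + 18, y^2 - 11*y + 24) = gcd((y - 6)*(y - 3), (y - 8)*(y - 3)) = y - 3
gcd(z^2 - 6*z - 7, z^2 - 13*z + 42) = z - 7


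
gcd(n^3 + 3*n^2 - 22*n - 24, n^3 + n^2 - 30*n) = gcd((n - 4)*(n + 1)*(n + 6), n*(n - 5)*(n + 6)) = n + 6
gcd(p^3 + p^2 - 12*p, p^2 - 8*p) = p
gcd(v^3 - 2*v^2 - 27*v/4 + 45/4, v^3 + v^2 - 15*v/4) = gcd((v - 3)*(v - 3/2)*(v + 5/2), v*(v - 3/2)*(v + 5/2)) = v^2 + v - 15/4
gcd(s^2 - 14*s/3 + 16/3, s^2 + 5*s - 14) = s - 2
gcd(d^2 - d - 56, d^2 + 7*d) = d + 7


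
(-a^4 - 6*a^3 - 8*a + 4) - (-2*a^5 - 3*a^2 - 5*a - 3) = 2*a^5 - a^4 - 6*a^3 + 3*a^2 - 3*a + 7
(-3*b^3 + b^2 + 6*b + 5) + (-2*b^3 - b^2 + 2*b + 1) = -5*b^3 + 8*b + 6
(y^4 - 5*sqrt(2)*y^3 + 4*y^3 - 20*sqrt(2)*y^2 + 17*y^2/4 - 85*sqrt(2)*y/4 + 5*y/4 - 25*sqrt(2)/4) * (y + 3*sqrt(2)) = y^5 - 2*sqrt(2)*y^4 + 4*y^4 - 103*y^3/4 - 8*sqrt(2)*y^3 - 475*y^2/4 - 17*sqrt(2)*y^2/2 - 255*y/2 - 5*sqrt(2)*y/2 - 75/2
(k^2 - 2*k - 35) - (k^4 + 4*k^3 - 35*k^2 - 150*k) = -k^4 - 4*k^3 + 36*k^2 + 148*k - 35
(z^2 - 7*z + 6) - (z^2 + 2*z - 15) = 21 - 9*z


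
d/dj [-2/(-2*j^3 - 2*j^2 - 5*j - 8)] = 2*(-6*j^2 - 4*j - 5)/(2*j^3 + 2*j^2 + 5*j + 8)^2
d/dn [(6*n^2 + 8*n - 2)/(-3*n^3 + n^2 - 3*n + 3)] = 2*(9*n^4 + 24*n^3 - 22*n^2 + 20*n + 9)/(9*n^6 - 6*n^5 + 19*n^4 - 24*n^3 + 15*n^2 - 18*n + 9)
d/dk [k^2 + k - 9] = 2*k + 1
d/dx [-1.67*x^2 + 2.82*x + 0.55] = 2.82 - 3.34*x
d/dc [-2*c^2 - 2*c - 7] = -4*c - 2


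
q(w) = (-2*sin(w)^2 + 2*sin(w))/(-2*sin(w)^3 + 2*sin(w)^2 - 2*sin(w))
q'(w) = (-4*sin(w)*cos(w) + 2*cos(w))/(-2*sin(w)^3 + 2*sin(w)^2 - 2*sin(w)) + (-2*sin(w)^2 + 2*sin(w))*(6*sin(w)^2*cos(w) - 4*sin(w)*cos(w) + 2*cos(w))/(-2*sin(w)^3 + 2*sin(w)^2 - 2*sin(w))^2 = (2 - sin(w))*sin(w)*cos(w)/(sin(w)^2 - sin(w) + 1)^2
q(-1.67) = -0.67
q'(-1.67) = 0.03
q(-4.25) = -0.12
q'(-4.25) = -0.54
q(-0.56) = -0.84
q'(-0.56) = -0.35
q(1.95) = -0.08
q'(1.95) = -0.42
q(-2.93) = -0.96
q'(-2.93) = 0.29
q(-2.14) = -0.72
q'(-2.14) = 0.20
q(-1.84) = -0.68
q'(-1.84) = 0.09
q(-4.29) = -0.10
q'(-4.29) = -0.48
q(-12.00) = -0.62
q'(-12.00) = 1.17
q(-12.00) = -0.62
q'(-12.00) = 1.17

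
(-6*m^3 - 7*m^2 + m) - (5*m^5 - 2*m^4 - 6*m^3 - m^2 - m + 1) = -5*m^5 + 2*m^4 - 6*m^2 + 2*m - 1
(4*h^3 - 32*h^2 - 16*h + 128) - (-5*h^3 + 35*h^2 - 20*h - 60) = 9*h^3 - 67*h^2 + 4*h + 188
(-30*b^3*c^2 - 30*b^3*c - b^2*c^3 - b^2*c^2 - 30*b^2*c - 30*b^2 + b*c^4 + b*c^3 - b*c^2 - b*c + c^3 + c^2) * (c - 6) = -30*b^3*c^3 + 150*b^3*c^2 + 180*b^3*c - b^2*c^4 + 5*b^2*c^3 - 24*b^2*c^2 + 150*b^2*c + 180*b^2 + b*c^5 - 5*b*c^4 - 7*b*c^3 + 5*b*c^2 + 6*b*c + c^4 - 5*c^3 - 6*c^2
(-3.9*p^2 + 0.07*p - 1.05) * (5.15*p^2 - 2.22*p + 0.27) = -20.085*p^4 + 9.0185*p^3 - 6.6159*p^2 + 2.3499*p - 0.2835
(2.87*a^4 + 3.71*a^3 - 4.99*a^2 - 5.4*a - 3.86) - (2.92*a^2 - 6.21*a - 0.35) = 2.87*a^4 + 3.71*a^3 - 7.91*a^2 + 0.81*a - 3.51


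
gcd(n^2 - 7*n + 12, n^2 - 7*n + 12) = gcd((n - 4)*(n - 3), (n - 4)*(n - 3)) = n^2 - 7*n + 12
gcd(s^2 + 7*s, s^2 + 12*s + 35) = s + 7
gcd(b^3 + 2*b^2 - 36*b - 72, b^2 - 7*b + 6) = b - 6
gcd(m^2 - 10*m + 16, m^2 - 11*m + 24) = m - 8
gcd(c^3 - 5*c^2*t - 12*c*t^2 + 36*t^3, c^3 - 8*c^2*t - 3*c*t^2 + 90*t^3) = -c^2 + 3*c*t + 18*t^2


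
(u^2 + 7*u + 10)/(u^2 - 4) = (u + 5)/(u - 2)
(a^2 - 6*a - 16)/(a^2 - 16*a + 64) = (a + 2)/(a - 8)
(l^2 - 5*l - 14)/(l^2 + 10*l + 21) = (l^2 - 5*l - 14)/(l^2 + 10*l + 21)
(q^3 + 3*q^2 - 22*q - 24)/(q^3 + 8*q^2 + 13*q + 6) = (q - 4)/(q + 1)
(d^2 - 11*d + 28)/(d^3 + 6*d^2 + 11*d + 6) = (d^2 - 11*d + 28)/(d^3 + 6*d^2 + 11*d + 6)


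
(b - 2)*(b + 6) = b^2 + 4*b - 12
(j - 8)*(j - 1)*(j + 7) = j^3 - 2*j^2 - 55*j + 56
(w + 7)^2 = w^2 + 14*w + 49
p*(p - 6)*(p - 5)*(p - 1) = p^4 - 12*p^3 + 41*p^2 - 30*p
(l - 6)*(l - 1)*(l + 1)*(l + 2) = l^4 - 4*l^3 - 13*l^2 + 4*l + 12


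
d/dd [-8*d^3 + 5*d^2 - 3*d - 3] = -24*d^2 + 10*d - 3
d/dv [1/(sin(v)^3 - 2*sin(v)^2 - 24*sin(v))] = (-3*cos(v) + 4/tan(v) + 24*cos(v)/sin(v)^2)/((sin(v) - 6)^2*(sin(v) + 4)^2)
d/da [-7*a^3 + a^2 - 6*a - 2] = -21*a^2 + 2*a - 6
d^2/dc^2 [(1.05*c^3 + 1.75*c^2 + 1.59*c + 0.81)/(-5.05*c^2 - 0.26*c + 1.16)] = (5.6843418860808e-14*c^4 - 88.94621*c^3 - 183.55107*c^2 - 70.74378*c - 15.26816)/(128.787625*c^6 + 19.89195*c^5 - 87.72456*c^4 - 9.120904*c^3 + 20.150592*c^2 + 1.049568*c - 1.560896)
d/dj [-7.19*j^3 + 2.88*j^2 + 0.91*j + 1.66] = -21.57*j^2 + 5.76*j + 0.91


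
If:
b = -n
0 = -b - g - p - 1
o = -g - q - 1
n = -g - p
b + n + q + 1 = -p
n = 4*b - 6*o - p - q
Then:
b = -1/2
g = -1/8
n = 1/2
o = -1/4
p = -3/8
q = -5/8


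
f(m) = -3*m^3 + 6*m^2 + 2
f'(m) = -9*m^2 + 12*m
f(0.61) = 3.55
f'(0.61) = 3.97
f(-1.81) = 39.45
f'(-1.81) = -51.20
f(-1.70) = 34.08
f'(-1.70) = -46.41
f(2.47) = -6.60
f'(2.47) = -25.27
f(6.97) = -722.34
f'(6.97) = -353.59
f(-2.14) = 58.88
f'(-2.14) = -66.90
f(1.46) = 5.45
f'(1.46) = -1.66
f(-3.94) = 278.63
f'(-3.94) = -186.99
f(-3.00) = 137.00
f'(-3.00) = -117.00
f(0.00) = 2.00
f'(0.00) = 0.00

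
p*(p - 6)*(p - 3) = p^3 - 9*p^2 + 18*p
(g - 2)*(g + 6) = g^2 + 4*g - 12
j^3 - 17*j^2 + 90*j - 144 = (j - 8)*(j - 6)*(j - 3)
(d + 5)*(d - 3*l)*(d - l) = d^3 - 4*d^2*l + 5*d^2 + 3*d*l^2 - 20*d*l + 15*l^2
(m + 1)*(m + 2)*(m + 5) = m^3 + 8*m^2 + 17*m + 10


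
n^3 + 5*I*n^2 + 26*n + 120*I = (n - 5*I)*(n + 4*I)*(n + 6*I)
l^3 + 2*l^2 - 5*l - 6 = (l - 2)*(l + 1)*(l + 3)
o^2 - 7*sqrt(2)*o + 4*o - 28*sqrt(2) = (o + 4)*(o - 7*sqrt(2))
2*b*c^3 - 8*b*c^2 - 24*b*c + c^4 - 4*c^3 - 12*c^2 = c*(2*b + c)*(c - 6)*(c + 2)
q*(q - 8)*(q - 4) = q^3 - 12*q^2 + 32*q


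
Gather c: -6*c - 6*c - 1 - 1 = -12*c - 2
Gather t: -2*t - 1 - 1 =-2*t - 2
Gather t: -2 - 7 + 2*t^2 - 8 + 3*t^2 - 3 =5*t^2 - 20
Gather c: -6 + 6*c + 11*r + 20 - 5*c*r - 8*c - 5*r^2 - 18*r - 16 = c*(-5*r - 2) - 5*r^2 - 7*r - 2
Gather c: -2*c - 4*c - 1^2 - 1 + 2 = -6*c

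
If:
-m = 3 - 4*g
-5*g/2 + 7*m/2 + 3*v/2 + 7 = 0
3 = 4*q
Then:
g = 7/23 - 3*v/23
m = -12*v/23 - 41/23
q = 3/4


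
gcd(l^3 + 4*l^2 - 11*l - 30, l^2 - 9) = l - 3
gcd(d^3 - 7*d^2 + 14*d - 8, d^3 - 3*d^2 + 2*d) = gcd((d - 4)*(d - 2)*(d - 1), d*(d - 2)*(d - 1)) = d^2 - 3*d + 2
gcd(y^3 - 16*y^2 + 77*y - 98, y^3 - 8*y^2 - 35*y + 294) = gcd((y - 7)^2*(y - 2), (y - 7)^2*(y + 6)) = y^2 - 14*y + 49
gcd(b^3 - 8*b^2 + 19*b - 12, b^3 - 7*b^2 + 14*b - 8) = b^2 - 5*b + 4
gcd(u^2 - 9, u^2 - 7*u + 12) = u - 3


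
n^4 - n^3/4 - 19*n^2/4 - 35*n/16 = n*(n - 5/2)*(n + 1/2)*(n + 7/4)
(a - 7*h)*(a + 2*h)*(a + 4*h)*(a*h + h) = a^4*h - a^3*h^2 + a^3*h - 34*a^2*h^3 - a^2*h^2 - 56*a*h^4 - 34*a*h^3 - 56*h^4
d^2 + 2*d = d*(d + 2)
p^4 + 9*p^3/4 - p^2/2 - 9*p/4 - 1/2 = (p - 1)*(p + 1/4)*(p + 1)*(p + 2)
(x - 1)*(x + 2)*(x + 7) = x^3 + 8*x^2 + 5*x - 14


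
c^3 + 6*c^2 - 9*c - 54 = (c - 3)*(c + 3)*(c + 6)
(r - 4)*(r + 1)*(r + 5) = r^3 + 2*r^2 - 19*r - 20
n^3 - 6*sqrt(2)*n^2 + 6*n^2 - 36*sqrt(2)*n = n*(n + 6)*(n - 6*sqrt(2))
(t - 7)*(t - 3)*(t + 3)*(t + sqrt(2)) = t^4 - 7*t^3 + sqrt(2)*t^3 - 7*sqrt(2)*t^2 - 9*t^2 - 9*sqrt(2)*t + 63*t + 63*sqrt(2)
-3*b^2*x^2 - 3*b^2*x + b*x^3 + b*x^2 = x*(-3*b + x)*(b*x + b)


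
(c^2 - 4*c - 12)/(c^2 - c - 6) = (c - 6)/(c - 3)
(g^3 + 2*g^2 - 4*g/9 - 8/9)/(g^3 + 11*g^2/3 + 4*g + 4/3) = (g - 2/3)/(g + 1)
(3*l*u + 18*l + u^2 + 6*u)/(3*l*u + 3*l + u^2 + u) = (u + 6)/(u + 1)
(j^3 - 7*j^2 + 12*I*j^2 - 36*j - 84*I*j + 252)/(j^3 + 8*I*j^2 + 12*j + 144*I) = (j - 7)/(j - 4*I)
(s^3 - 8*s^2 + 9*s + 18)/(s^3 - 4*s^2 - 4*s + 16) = (s^3 - 8*s^2 + 9*s + 18)/(s^3 - 4*s^2 - 4*s + 16)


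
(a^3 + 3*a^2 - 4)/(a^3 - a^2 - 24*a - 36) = (a^2 + a - 2)/(a^2 - 3*a - 18)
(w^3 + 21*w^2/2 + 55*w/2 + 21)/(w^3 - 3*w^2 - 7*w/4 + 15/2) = 2*(w^2 + 9*w + 14)/(2*w^2 - 9*w + 10)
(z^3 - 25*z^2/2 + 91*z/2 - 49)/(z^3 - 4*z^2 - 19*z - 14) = (z^2 - 11*z/2 + 7)/(z^2 + 3*z + 2)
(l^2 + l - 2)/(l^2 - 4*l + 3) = (l + 2)/(l - 3)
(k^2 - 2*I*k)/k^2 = (k - 2*I)/k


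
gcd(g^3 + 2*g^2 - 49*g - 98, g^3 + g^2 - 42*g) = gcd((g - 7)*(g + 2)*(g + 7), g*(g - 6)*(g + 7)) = g + 7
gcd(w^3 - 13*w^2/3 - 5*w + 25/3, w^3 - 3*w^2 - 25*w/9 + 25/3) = w + 5/3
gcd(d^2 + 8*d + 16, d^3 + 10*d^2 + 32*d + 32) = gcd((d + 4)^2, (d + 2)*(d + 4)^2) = d^2 + 8*d + 16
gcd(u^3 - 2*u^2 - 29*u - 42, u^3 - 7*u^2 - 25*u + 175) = u - 7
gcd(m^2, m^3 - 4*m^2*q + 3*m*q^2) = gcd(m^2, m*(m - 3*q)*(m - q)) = m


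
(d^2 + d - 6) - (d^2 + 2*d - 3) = -d - 3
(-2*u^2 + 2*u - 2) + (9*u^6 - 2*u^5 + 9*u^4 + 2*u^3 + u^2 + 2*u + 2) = 9*u^6 - 2*u^5 + 9*u^4 + 2*u^3 - u^2 + 4*u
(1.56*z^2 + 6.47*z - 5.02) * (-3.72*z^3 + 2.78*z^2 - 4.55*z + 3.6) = -5.8032*z^5 - 19.7316*z^4 + 29.563*z^3 - 37.7781*z^2 + 46.133*z - 18.072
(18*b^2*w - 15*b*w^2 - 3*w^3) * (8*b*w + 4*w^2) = 144*b^3*w^2 - 48*b^2*w^3 - 84*b*w^4 - 12*w^5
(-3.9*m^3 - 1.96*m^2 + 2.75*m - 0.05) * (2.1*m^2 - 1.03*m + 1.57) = -8.19*m^5 - 0.0989999999999993*m^4 + 1.6708*m^3 - 6.0147*m^2 + 4.369*m - 0.0785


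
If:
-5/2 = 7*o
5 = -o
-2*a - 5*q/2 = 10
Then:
No Solution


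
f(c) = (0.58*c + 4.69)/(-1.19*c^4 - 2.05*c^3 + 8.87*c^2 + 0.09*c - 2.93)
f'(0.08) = -1.05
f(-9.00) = 0.00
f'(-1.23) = 0.72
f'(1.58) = 2.42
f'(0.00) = -0.25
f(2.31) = -0.41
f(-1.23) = 0.35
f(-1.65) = 0.17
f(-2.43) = 0.09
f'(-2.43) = 0.04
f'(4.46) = 0.01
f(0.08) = -1.65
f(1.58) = 1.45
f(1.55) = 1.39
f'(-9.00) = -0.00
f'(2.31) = 1.40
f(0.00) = -1.60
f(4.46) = -0.02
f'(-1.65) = 0.23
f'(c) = (0.58*c + 4.69)*(4.76*c^3 + 6.15*c^2 - 17.74*c - 0.09)/(-1.19*c^4 - 2.05*c^3 + 8.87*c^2 + 0.09*c - 2.93)^2 + 0.58/(-1.19*c^4 - 2.05*c^3 + 8.87*c^2 + 0.09*c - 2.93) = (2.0706*c^4 + 24.7024*c^3 + 23.6989*c^2 - 83.2006*c - 2.1215)/(1.4161*c^8 + 4.879*c^7 - 16.9081*c^6 - 36.5812*c^5 + 85.2813*c^4 + 13.6096*c^3 - 51.9701*c^2 - 0.5274*c + 8.5849)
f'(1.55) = 1.85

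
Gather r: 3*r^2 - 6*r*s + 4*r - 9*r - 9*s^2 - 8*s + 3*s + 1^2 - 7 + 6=3*r^2 + r*(-6*s - 5) - 9*s^2 - 5*s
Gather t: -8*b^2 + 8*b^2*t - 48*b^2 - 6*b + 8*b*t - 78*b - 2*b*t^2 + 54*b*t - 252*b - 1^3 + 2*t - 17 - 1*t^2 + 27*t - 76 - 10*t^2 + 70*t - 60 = -56*b^2 - 336*b + t^2*(-2*b - 11) + t*(8*b^2 + 62*b + 99) - 154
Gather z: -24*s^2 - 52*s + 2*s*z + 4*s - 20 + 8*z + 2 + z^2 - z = -24*s^2 - 48*s + z^2 + z*(2*s + 7) - 18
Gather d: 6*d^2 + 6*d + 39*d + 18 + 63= 6*d^2 + 45*d + 81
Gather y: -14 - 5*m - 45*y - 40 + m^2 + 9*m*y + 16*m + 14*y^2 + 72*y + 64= m^2 + 11*m + 14*y^2 + y*(9*m + 27) + 10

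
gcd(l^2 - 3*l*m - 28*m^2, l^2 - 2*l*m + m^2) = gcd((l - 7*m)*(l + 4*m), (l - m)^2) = 1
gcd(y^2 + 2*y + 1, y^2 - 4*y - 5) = y + 1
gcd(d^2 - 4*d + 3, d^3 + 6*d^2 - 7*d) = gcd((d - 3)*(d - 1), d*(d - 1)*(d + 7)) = d - 1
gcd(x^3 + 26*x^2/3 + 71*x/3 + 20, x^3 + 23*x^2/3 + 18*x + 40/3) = x^2 + 17*x/3 + 20/3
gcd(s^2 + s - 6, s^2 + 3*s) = s + 3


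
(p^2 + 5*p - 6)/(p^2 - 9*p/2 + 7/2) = 2*(p + 6)/(2*p - 7)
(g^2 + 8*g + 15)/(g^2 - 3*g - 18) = (g + 5)/(g - 6)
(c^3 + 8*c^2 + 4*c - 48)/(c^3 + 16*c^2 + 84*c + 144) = (c - 2)/(c + 6)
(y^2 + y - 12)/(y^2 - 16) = (y - 3)/(y - 4)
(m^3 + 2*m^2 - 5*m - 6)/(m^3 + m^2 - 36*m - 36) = (m^2 + m - 6)/(m^2 - 36)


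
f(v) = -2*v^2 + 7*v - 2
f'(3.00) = -5.00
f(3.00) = 1.00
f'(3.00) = -5.00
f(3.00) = 1.00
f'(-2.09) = 15.36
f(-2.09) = -25.37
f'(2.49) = -2.96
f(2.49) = 3.03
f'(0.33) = 5.68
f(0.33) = 0.09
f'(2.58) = -3.32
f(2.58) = 2.75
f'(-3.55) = 21.20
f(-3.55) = -52.06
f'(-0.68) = 9.72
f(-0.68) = -7.68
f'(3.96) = -8.84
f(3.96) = -5.64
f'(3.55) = -7.20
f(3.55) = -2.36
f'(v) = 7 - 4*v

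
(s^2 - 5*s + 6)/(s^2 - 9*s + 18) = (s - 2)/(s - 6)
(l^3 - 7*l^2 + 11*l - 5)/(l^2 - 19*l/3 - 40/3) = 3*(-l^3 + 7*l^2 - 11*l + 5)/(-3*l^2 + 19*l + 40)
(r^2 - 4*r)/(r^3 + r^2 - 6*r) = (r - 4)/(r^2 + r - 6)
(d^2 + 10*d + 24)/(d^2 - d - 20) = (d + 6)/(d - 5)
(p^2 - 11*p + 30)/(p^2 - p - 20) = (p - 6)/(p + 4)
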